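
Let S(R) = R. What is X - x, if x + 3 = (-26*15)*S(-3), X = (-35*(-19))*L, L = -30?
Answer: -21117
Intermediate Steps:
X = -19950 (X = -35*(-19)*(-30) = 665*(-30) = -19950)
x = 1167 (x = -3 - 26*15*(-3) = -3 - 390*(-3) = -3 + 1170 = 1167)
X - x = -19950 - 1*1167 = -19950 - 1167 = -21117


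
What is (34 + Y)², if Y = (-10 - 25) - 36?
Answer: 1369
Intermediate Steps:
Y = -71 (Y = -35 - 36 = -71)
(34 + Y)² = (34 - 71)² = (-37)² = 1369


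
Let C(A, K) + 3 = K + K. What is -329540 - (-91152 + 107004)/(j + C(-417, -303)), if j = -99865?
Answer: -16555093054/50237 ≈ -3.2954e+5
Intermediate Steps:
C(A, K) = -3 + 2*K (C(A, K) = -3 + (K + K) = -3 + 2*K)
-329540 - (-91152 + 107004)/(j + C(-417, -303)) = -329540 - (-91152 + 107004)/(-99865 + (-3 + 2*(-303))) = -329540 - 15852/(-99865 + (-3 - 606)) = -329540 - 15852/(-99865 - 609) = -329540 - 15852/(-100474) = -329540 - 15852*(-1)/100474 = -329540 - 1*(-7926/50237) = -329540 + 7926/50237 = -16555093054/50237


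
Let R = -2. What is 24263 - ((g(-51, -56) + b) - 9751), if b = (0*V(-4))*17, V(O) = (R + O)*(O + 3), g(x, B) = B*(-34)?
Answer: 32110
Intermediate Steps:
g(x, B) = -34*B
V(O) = (-2 + O)*(3 + O) (V(O) = (-2 + O)*(O + 3) = (-2 + O)*(3 + O))
b = 0 (b = (0*(-6 - 4 + (-4)²))*17 = (0*(-6 - 4 + 16))*17 = (0*6)*17 = 0*17 = 0)
24263 - ((g(-51, -56) + b) - 9751) = 24263 - ((-34*(-56) + 0) - 9751) = 24263 - ((1904 + 0) - 9751) = 24263 - (1904 - 9751) = 24263 - 1*(-7847) = 24263 + 7847 = 32110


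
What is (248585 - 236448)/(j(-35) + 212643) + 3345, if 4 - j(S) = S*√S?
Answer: 151259431720619/45218789484 - 424795*I*√35/45218789484 ≈ 3345.1 - 5.5577e-5*I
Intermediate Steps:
j(S) = 4 - S^(3/2) (j(S) = 4 - S*√S = 4 - S^(3/2))
(248585 - 236448)/(j(-35) + 212643) + 3345 = (248585 - 236448)/((4 - (-35)^(3/2)) + 212643) + 3345 = 12137/((4 - (-35)*I*√35) + 212643) + 3345 = 12137/((4 + 35*I*√35) + 212643) + 3345 = 12137/(212647 + 35*I*√35) + 3345 = 3345 + 12137/(212647 + 35*I*√35)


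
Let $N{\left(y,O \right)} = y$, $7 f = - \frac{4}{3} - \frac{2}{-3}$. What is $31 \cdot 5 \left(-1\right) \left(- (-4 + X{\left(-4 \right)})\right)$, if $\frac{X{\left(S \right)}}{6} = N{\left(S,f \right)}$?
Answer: $-4340$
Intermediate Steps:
$f = - \frac{2}{21}$ ($f = \frac{- \frac{4}{3} - \frac{2}{-3}}{7} = \frac{\left(-4\right) \frac{1}{3} - - \frac{2}{3}}{7} = \frac{- \frac{4}{3} + \frac{2}{3}}{7} = \frac{1}{7} \left(- \frac{2}{3}\right) = - \frac{2}{21} \approx -0.095238$)
$X{\left(S \right)} = 6 S$
$31 \cdot 5 \left(-1\right) \left(- (-4 + X{\left(-4 \right)})\right) = 31 \cdot 5 \left(-1\right) \left(- (-4 + 6 \left(-4\right))\right) = 31 \left(- 5 \left(- (-4 - 24)\right)\right) = 31 \left(- 5 \left(\left(-1\right) \left(-28\right)\right)\right) = 31 \left(\left(-5\right) 28\right) = 31 \left(-140\right) = -4340$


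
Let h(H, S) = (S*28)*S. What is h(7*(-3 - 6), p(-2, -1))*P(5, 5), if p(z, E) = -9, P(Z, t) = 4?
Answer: 9072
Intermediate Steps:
h(H, S) = 28*S² (h(H, S) = (28*S)*S = 28*S²)
h(7*(-3 - 6), p(-2, -1))*P(5, 5) = (28*(-9)²)*4 = (28*81)*4 = 2268*4 = 9072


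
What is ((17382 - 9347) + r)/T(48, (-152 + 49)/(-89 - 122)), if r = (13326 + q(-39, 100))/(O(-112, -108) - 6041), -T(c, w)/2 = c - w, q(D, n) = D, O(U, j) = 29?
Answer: -3396617021/40180200 ≈ -84.535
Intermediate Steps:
T(c, w) = -2*c + 2*w (T(c, w) = -2*(c - w) = -2*c + 2*w)
r = -4429/2004 (r = (13326 - 39)/(29 - 6041) = 13287/(-6012) = 13287*(-1/6012) = -4429/2004 ≈ -2.2101)
((17382 - 9347) + r)/T(48, (-152 + 49)/(-89 - 122)) = ((17382 - 9347) - 4429/2004)/(-2*48 + 2*((-152 + 49)/(-89 - 122))) = (8035 - 4429/2004)/(-96 + 2*(-103/(-211))) = 16097711/(2004*(-96 + 2*(-103*(-1/211)))) = 16097711/(2004*(-96 + 2*(103/211))) = 16097711/(2004*(-96 + 206/211)) = 16097711/(2004*(-20050/211)) = (16097711/2004)*(-211/20050) = -3396617021/40180200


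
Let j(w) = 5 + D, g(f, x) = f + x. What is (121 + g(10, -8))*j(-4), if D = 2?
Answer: 861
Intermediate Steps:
j(w) = 7 (j(w) = 5 + 2 = 7)
(121 + g(10, -8))*j(-4) = (121 + (10 - 8))*7 = (121 + 2)*7 = 123*7 = 861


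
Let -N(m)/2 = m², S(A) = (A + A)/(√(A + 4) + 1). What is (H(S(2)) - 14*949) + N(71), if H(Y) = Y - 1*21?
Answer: -116949/5 + 4*√6/5 ≈ -23388.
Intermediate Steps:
S(A) = 2*A/(1 + √(4 + A)) (S(A) = (2*A)/(√(4 + A) + 1) = (2*A)/(1 + √(4 + A)) = 2*A/(1 + √(4 + A)))
N(m) = -2*m²
H(Y) = -21 + Y (H(Y) = Y - 21 = -21 + Y)
(H(S(2)) - 14*949) + N(71) = ((-21 + 2*2/(1 + √(4 + 2))) - 14*949) - 2*71² = ((-21 + 2*2/(1 + √6)) - 13286) - 2*5041 = ((-21 + 4/(1 + √6)) - 13286) - 10082 = (-13307 + 4/(1 + √6)) - 10082 = -23389 + 4/(1 + √6)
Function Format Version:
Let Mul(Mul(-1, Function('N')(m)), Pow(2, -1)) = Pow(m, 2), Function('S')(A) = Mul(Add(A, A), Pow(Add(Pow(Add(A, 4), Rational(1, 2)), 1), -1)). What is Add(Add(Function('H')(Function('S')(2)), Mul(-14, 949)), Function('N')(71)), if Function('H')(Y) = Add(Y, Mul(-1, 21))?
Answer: Add(Rational(-116949, 5), Mul(Rational(4, 5), Pow(6, Rational(1, 2)))) ≈ -23388.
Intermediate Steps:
Function('S')(A) = Mul(2, A, Pow(Add(1, Pow(Add(4, A), Rational(1, 2))), -1)) (Function('S')(A) = Mul(Mul(2, A), Pow(Add(Pow(Add(4, A), Rational(1, 2)), 1), -1)) = Mul(Mul(2, A), Pow(Add(1, Pow(Add(4, A), Rational(1, 2))), -1)) = Mul(2, A, Pow(Add(1, Pow(Add(4, A), Rational(1, 2))), -1)))
Function('N')(m) = Mul(-2, Pow(m, 2))
Function('H')(Y) = Add(-21, Y) (Function('H')(Y) = Add(Y, -21) = Add(-21, Y))
Add(Add(Function('H')(Function('S')(2)), Mul(-14, 949)), Function('N')(71)) = Add(Add(Add(-21, Mul(2, 2, Pow(Add(1, Pow(Add(4, 2), Rational(1, 2))), -1))), Mul(-14, 949)), Mul(-2, Pow(71, 2))) = Add(Add(Add(-21, Mul(2, 2, Pow(Add(1, Pow(6, Rational(1, 2))), -1))), -13286), Mul(-2, 5041)) = Add(Add(Add(-21, Mul(4, Pow(Add(1, Pow(6, Rational(1, 2))), -1))), -13286), -10082) = Add(Add(-13307, Mul(4, Pow(Add(1, Pow(6, Rational(1, 2))), -1))), -10082) = Add(-23389, Mul(4, Pow(Add(1, Pow(6, Rational(1, 2))), -1)))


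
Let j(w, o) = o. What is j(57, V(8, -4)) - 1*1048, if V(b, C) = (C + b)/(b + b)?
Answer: -4191/4 ≈ -1047.8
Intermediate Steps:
V(b, C) = (C + b)/(2*b) (V(b, C) = (C + b)/((2*b)) = (C + b)*(1/(2*b)) = (C + b)/(2*b))
j(57, V(8, -4)) - 1*1048 = (1/2)*(-4 + 8)/8 - 1*1048 = (1/2)*(1/8)*4 - 1048 = 1/4 - 1048 = -4191/4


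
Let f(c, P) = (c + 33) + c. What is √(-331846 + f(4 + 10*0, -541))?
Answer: I*√331805 ≈ 576.03*I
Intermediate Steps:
f(c, P) = 33 + 2*c (f(c, P) = (33 + c) + c = 33 + 2*c)
√(-331846 + f(4 + 10*0, -541)) = √(-331846 + (33 + 2*(4 + 10*0))) = √(-331846 + (33 + 2*(4 + 0))) = √(-331846 + (33 + 2*4)) = √(-331846 + (33 + 8)) = √(-331846 + 41) = √(-331805) = I*√331805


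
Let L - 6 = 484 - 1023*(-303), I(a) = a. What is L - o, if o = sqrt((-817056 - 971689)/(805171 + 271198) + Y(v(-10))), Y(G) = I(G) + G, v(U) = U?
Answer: 310459 - 5*I*sqrt(20487146245)/153767 ≈ 3.1046e+5 - 4.6542*I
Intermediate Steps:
Y(G) = 2*G (Y(G) = G + G = 2*G)
L = 310459 (L = 6 + (484 - 1023*(-303)) = 6 + (484 + 309969) = 6 + 310453 = 310459)
o = 5*I*sqrt(20487146245)/153767 (o = sqrt((-817056 - 971689)/(805171 + 271198) + 2*(-10)) = sqrt(-1788745/1076369 - 20) = sqrt(-1788745*1/1076369 - 20) = sqrt(-255535/153767 - 20) = sqrt(-3330875/153767) = 5*I*sqrt(20487146245)/153767 ≈ 4.6542*I)
L - o = 310459 - 5*I*sqrt(20487146245)/153767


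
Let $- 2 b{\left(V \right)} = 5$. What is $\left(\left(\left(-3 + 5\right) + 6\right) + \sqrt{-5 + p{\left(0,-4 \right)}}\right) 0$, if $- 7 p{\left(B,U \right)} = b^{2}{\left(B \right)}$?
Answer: $0$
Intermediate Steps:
$b{\left(V \right)} = - \frac{5}{2}$ ($b{\left(V \right)} = \left(- \frac{1}{2}\right) 5 = - \frac{5}{2}$)
$p{\left(B,U \right)} = - \frac{25}{28}$ ($p{\left(B,U \right)} = - \frac{\left(- \frac{5}{2}\right)^{2}}{7} = \left(- \frac{1}{7}\right) \frac{25}{4} = - \frac{25}{28}$)
$\left(\left(\left(-3 + 5\right) + 6\right) + \sqrt{-5 + p{\left(0,-4 \right)}}\right) 0 = \left(\left(\left(-3 + 5\right) + 6\right) + \sqrt{-5 - \frac{25}{28}}\right) 0 = \left(\left(2 + 6\right) + \sqrt{- \frac{165}{28}}\right) 0 = \left(8 + \frac{i \sqrt{1155}}{14}\right) 0 = 0$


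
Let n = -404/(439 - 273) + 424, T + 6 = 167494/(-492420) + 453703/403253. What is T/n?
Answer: -42975286831703/3473979390338700 ≈ -0.012371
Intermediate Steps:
T = -517774540141/99284921130 (T = -6 + (167494/(-492420) + 453703/403253) = -6 + (167494*(-1/492420) + 453703*(1/403253)) = -6 + (-83747/246210 + 453703/403253) = -6 + 77934986639/99284921130 = -517774540141/99284921130 ≈ -5.2150)
n = 34990/83 (n = -404/166 + 424 = -404*1/166 + 424 = -202/83 + 424 = 34990/83 ≈ 421.57)
T/n = -517774540141/(99284921130*34990/83) = -517774540141/99284921130*83/34990 = -42975286831703/3473979390338700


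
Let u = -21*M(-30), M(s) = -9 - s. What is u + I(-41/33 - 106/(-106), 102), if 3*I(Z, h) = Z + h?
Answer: -40301/99 ≈ -407.08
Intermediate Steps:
I(Z, h) = Z/3 + h/3 (I(Z, h) = (Z + h)/3 = Z/3 + h/3)
u = -441 (u = -21*(-9 - 1*(-30)) = -21*(-9 + 30) = -21*21 = -441)
u + I(-41/33 - 106/(-106), 102) = -441 + ((-41/33 - 106/(-106))/3 + (1/3)*102) = -441 + ((-41*1/33 - 106*(-1/106))/3 + 34) = -441 + ((-41/33 + 1)/3 + 34) = -441 + ((1/3)*(-8/33) + 34) = -441 + (-8/99 + 34) = -441 + 3358/99 = -40301/99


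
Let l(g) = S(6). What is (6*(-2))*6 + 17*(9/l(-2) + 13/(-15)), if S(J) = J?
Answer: -1837/30 ≈ -61.233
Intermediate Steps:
l(g) = 6
(6*(-2))*6 + 17*(9/l(-2) + 13/(-15)) = (6*(-2))*6 + 17*(9/6 + 13/(-15)) = -12*6 + 17*(9*(⅙) + 13*(-1/15)) = -72 + 17*(3/2 - 13/15) = -72 + 17*(19/30) = -72 + 323/30 = -1837/30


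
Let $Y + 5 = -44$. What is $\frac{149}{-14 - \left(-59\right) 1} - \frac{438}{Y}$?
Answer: $\frac{27011}{2205} \approx 12.25$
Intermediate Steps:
$Y = -49$ ($Y = -5 - 44 = -49$)
$\frac{149}{-14 - \left(-59\right) 1} - \frac{438}{Y} = \frac{149}{-14 - \left(-59\right) 1} - \frac{438}{-49} = \frac{149}{-14 - -59} - - \frac{438}{49} = \frac{149}{-14 + 59} + \frac{438}{49} = \frac{149}{45} + \frac{438}{49} = \frac{27011}{2205}$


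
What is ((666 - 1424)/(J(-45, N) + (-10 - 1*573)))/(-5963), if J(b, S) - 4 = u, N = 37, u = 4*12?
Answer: -758/3166353 ≈ -0.00023939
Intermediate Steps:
u = 48
J(b, S) = 52 (J(b, S) = 4 + 48 = 52)
((666 - 1424)/(J(-45, N) + (-10 - 1*573)))/(-5963) = ((666 - 1424)/(52 + (-10 - 1*573)))/(-5963) = -758/(52 + (-10 - 573))*(-1/5963) = -758/(52 - 583)*(-1/5963) = -758/(-531)*(-1/5963) = -758*(-1/531)*(-1/5963) = (758/531)*(-1/5963) = -758/3166353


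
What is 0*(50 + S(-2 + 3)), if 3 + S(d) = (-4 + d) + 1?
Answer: 0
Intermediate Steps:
S(d) = -6 + d (S(d) = -3 + ((-4 + d) + 1) = -3 + (-3 + d) = -6 + d)
0*(50 + S(-2 + 3)) = 0*(50 + (-6 + (-2 + 3))) = 0*(50 + (-6 + 1)) = 0*(50 - 5) = 0*45 = 0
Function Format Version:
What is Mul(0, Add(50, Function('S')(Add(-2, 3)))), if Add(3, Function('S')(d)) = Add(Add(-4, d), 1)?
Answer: 0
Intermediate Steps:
Function('S')(d) = Add(-6, d) (Function('S')(d) = Add(-3, Add(Add(-4, d), 1)) = Add(-3, Add(-3, d)) = Add(-6, d))
Mul(0, Add(50, Function('S')(Add(-2, 3)))) = Mul(0, Add(50, Add(-6, Add(-2, 3)))) = Mul(0, Add(50, Add(-6, 1))) = Mul(0, Add(50, -5)) = Mul(0, 45) = 0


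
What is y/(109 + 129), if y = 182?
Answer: 13/17 ≈ 0.76471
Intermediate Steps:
y/(109 + 129) = 182/(109 + 129) = 182/238 = 182*(1/238) = 13/17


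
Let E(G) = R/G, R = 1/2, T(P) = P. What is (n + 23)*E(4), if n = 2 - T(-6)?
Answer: 31/8 ≈ 3.8750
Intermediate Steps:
R = ½ ≈ 0.50000
n = 8 (n = 2 - 1*(-6) = 2 + 6 = 8)
E(G) = 1/(2*G)
(n + 23)*E(4) = (8 + 23)*((½)/4) = 31*((½)*(¼)) = 31*(⅛) = 31/8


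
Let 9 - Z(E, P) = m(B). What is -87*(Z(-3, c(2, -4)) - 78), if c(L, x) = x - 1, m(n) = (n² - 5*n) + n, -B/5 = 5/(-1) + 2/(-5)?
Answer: 60030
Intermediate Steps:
B = 27 (B = -5*(5/(-1) + 2/(-5)) = -5*(5*(-1) + 2*(-⅕)) = -5*(-5 - ⅖) = -5*(-27/5) = 27)
m(n) = n² - 4*n
c(L, x) = -1 + x
Z(E, P) = -612 (Z(E, P) = 9 - 27*(-4 + 27) = 9 - 27*23 = 9 - 1*621 = 9 - 621 = -612)
-87*(Z(-3, c(2, -4)) - 78) = -87*(-612 - 78) = -87*(-690) = 60030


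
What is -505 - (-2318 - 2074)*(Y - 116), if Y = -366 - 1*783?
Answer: -5556385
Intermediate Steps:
Y = -1149 (Y = -366 - 783 = -1149)
-505 - (-2318 - 2074)*(Y - 116) = -505 - (-2318 - 2074)*(-1149 - 116) = -505 - (-4392)*(-1265) = -505 - 1*5555880 = -505 - 5555880 = -5556385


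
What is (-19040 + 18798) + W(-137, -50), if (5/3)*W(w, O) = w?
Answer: -1621/5 ≈ -324.20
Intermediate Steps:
W(w, O) = 3*w/5
(-19040 + 18798) + W(-137, -50) = (-19040 + 18798) + (⅗)*(-137) = -242 - 411/5 = -1621/5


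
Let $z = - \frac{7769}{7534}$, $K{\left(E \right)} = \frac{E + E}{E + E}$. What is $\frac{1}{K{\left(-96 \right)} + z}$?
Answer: $- \frac{7534}{235} \approx -32.06$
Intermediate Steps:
$K{\left(E \right)} = 1$ ($K{\left(E \right)} = \frac{2 E}{2 E} = 2 E \frac{1}{2 E} = 1$)
$z = - \frac{7769}{7534}$ ($z = \left(-7769\right) \frac{1}{7534} = - \frac{7769}{7534} \approx -1.0312$)
$\frac{1}{K{\left(-96 \right)} + z} = \frac{1}{1 - \frac{7769}{7534}} = \frac{1}{- \frac{235}{7534}} = - \frac{7534}{235}$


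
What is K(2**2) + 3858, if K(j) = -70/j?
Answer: 7681/2 ≈ 3840.5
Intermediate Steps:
K(2**2) + 3858 = -70/(2**2) + 3858 = -70/4 + 3858 = -70*1/4 + 3858 = -35/2 + 3858 = 7681/2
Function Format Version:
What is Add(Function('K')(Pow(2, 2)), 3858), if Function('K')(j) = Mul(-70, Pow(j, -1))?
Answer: Rational(7681, 2) ≈ 3840.5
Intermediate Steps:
Add(Function('K')(Pow(2, 2)), 3858) = Add(Mul(-70, Pow(Pow(2, 2), -1)), 3858) = Add(Mul(-70, Pow(4, -1)), 3858) = Add(Mul(-70, Rational(1, 4)), 3858) = Add(Rational(-35, 2), 3858) = Rational(7681, 2)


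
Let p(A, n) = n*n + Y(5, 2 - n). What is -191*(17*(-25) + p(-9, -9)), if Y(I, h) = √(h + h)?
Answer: 65704 - 191*√22 ≈ 64808.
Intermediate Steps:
Y(I, h) = √2*√h (Y(I, h) = √(2*h) = √2*√h)
p(A, n) = n² + √2*√(2 - n) (p(A, n) = n*n + √2*√(2 - n) = n² + √2*√(2 - n))
-191*(17*(-25) + p(-9, -9)) = -191*(17*(-25) + ((-9)² + √(4 - 2*(-9)))) = -191*(-425 + (81 + √(4 + 18))) = -191*(-425 + (81 + √22)) = -191*(-344 + √22) = 65704 - 191*√22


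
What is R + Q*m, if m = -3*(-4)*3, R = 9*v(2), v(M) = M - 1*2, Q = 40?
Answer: 1440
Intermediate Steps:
v(M) = -2 + M (v(M) = M - 2 = -2 + M)
R = 0 (R = 9*(-2 + 2) = 9*0 = 0)
m = 36 (m = 12*3 = 36)
R + Q*m = 0 + 40*36 = 0 + 1440 = 1440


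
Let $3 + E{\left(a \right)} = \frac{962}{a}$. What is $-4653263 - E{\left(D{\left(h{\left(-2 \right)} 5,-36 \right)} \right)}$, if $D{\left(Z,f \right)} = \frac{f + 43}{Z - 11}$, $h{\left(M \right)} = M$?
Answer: $-4650374$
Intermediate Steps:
$D{\left(Z,f \right)} = \frac{43 + f}{-11 + Z}$
$E{\left(a \right)} = -3 + \frac{962}{a}$
$-4653263 - E{\left(D{\left(h{\left(-2 \right)} 5,-36 \right)} \right)} = -4653263 - \left(-3 + \frac{962}{\frac{1}{-11 - 10} \left(43 - 36\right)}\right) = -4653263 - \left(-3 + \frac{962}{\frac{1}{-11 - 10} \cdot 7}\right) = -4653263 - \left(-3 + \frac{962}{\frac{1}{-21} \cdot 7}\right) = -4653263 - \left(-3 + \frac{962}{\left(- \frac{1}{21}\right) 7}\right) = -4653263 - \left(-3 + \frac{962}{- \frac{1}{3}}\right) = -4653263 - \left(-3 + 962 \left(-3\right)\right) = -4653263 - \left(-3 - 2886\right) = -4653263 - -2889 = -4653263 + 2889 = -4650374$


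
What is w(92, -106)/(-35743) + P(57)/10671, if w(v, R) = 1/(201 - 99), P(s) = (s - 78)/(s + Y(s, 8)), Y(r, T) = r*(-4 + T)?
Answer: -8844749/1231965776190 ≈ -7.1794e-6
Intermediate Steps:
P(s) = (-78 + s)/(5*s) (P(s) = (s - 78)/(s + s*(-4 + 8)) = (-78 + s)/(s + s*4) = (-78 + s)/(s + 4*s) = (-78 + s)/((5*s)) = (-78 + s)*(1/(5*s)) = (-78 + s)/(5*s))
w(v, R) = 1/102
w(92, -106)/(-35743) + P(57)/10671 = (1/102)/(-35743) + ((1/5)*(-78 + 57)/57)/10671 = (1/102)*(-1/35743) + ((1/5)*(1/57)*(-21))*(1/10671) = -1/3645786 - 7/95*1/10671 = -1/3645786 - 7/1013745 = -8844749/1231965776190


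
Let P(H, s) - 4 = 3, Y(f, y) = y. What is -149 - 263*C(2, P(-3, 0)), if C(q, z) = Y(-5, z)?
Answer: -1990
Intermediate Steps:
P(H, s) = 7 (P(H, s) = 4 + 3 = 7)
C(q, z) = z
-149 - 263*C(2, P(-3, 0)) = -149 - 263*7 = -149 - 1841 = -1990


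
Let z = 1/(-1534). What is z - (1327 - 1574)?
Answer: 378897/1534 ≈ 247.00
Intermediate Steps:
z = -1/1534 ≈ -0.00065189
z - (1327 - 1574) = -1/1534 - (1327 - 1574) = -1/1534 - 1*(-247) = -1/1534 + 247 = 378897/1534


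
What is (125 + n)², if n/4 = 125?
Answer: 390625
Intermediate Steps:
n = 500 (n = 4*125 = 500)
(125 + n)² = (125 + 500)² = 625² = 390625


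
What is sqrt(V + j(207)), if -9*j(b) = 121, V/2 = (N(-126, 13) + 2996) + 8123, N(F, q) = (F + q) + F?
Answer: sqrt(195719)/3 ≈ 147.47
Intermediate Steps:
N(F, q) = q + 2*F
V = 21760 (V = 2*(((13 + 2*(-126)) + 2996) + 8123) = 2*(((13 - 252) + 2996) + 8123) = 2*((-239 + 2996) + 8123) = 2*(2757 + 8123) = 2*10880 = 21760)
j(b) = -121/9 (j(b) = -1/9*121 = -121/9)
sqrt(V + j(207)) = sqrt(21760 - 121/9) = sqrt(195719/9) = sqrt(195719)/3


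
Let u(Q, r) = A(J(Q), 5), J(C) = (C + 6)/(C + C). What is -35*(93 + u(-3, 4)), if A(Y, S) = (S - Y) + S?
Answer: -7245/2 ≈ -3622.5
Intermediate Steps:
J(C) = (6 + C)/(2*C) (J(C) = (6 + C)/((2*C)) = (6 + C)*(1/(2*C)) = (6 + C)/(2*C))
A(Y, S) = -Y + 2*S
u(Q, r) = 10 - (6 + Q)/(2*Q) (u(Q, r) = -(6 + Q)/(2*Q) + 2*5 = -(6 + Q)/(2*Q) + 10 = 10 - (6 + Q)/(2*Q))
-35*(93 + u(-3, 4)) = -35*(93 + (19/2 - 3/(-3))) = -35*(93 + (19/2 - 3*(-1/3))) = -35*(93 + (19/2 + 1)) = -35*(93 + 21/2) = -35*207/2 = -7245/2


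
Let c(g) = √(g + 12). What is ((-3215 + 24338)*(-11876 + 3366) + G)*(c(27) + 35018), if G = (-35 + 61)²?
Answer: -6294697498972 - 179756054*√39 ≈ -6.2958e+12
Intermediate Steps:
c(g) = √(12 + g)
G = 676 (G = 26² = 676)
((-3215 + 24338)*(-11876 + 3366) + G)*(c(27) + 35018) = ((-3215 + 24338)*(-11876 + 3366) + 676)*(√(12 + 27) + 35018) = (21123*(-8510) + 676)*(√39 + 35018) = (-179756730 + 676)*(35018 + √39) = -179756054*(35018 + √39) = -6294697498972 - 179756054*√39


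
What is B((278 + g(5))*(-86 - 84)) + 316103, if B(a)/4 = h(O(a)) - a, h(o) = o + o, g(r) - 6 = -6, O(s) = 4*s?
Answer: -1007177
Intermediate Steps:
g(r) = 0 (g(r) = 6 - 6 = 0)
h(o) = 2*o
B(a) = 28*a (B(a) = 4*(2*(4*a) - a) = 4*(8*a - a) = 4*(7*a) = 28*a)
B((278 + g(5))*(-86 - 84)) + 316103 = 28*((278 + 0)*(-86 - 84)) + 316103 = 28*(278*(-170)) + 316103 = 28*(-47260) + 316103 = -1323280 + 316103 = -1007177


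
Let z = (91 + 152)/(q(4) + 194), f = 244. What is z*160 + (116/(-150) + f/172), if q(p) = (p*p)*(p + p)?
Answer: 63029041/519225 ≈ 121.39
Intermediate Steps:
q(p) = 2*p³ (q(p) = p²*(2*p) = 2*p³)
z = 243/322 (z = (91 + 152)/(2*4³ + 194) = 243/(2*64 + 194) = 243/(128 + 194) = 243/322 ≈ 0.75466)
z*160 + (116/(-150) + f/172) = (243/322)*160 + (116/(-150) + 244/172) = 19440/161 + (116*(-1/150) + 244*(1/172)) = 19440/161 + (-58/75 + 61/43) = 19440/161 + 2081/3225 = 63029041/519225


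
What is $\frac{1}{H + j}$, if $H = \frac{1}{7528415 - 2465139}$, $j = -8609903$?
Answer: $- \frac{5063276}{43594315222227} \approx -1.1615 \cdot 10^{-7}$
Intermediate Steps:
$H = \frac{1}{5063276}$ ($H = \frac{1}{7528415 - 2465139} = \frac{1}{5063276} \approx 1.975 \cdot 10^{-7}$)
$\frac{1}{H + j} = \frac{1}{\frac{1}{5063276} - 8609903} = \frac{1}{- \frac{43594315222227}{5063276}} = - \frac{5063276}{43594315222227}$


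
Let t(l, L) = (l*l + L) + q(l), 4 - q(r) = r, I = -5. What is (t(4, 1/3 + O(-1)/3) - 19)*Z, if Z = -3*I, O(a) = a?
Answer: -45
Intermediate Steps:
q(r) = 4 - r
Z = 15 (Z = -3*(-5) = 15)
t(l, L) = 4 + L + l² - l (t(l, L) = (l*l + L) + (4 - l) = (l² + L) + (4 - l) = (L + l²) + (4 - l) = 4 + L + l² - l)
(t(4, 1/3 + O(-1)/3) - 19)*Z = ((4 + (1/3 - 1/3) + 4² - 1*4) - 19)*15 = ((4 + (1*(⅓) - 1*⅓) + 16 - 4) - 19)*15 = ((4 + (⅓ - ⅓) + 16 - 4) - 19)*15 = ((4 + 0 + 16 - 4) - 19)*15 = (16 - 19)*15 = -3*15 = -45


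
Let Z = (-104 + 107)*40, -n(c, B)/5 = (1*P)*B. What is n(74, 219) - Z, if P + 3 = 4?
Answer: -1215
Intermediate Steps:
P = 1 (P = -3 + 4 = 1)
n(c, B) = -5*B (n(c, B) = -5*1*1*B = -5*B)
Z = 120 (Z = 3*40 = 120)
n(74, 219) - Z = -5*219 - 1*120 = -1095 - 120 = -1215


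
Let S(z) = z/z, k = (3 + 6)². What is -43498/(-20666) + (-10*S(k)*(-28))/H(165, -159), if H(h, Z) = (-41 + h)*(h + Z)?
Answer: 2384312/960969 ≈ 2.4812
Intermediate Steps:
k = 81 (k = 9² = 81)
S(z) = 1
H(h, Z) = (-41 + h)*(Z + h)
-43498/(-20666) + (-10*S(k)*(-28))/H(165, -159) = -43498/(-20666) + (-10*1*(-28))/(165² - 41*(-159) - 41*165 - 159*165) = -43498*(-1/20666) + (-10*(-28))/(27225 + 6519 - 6765 - 26235) = 21749/10333 + 280/744 = 21749/10333 + 280*(1/744) = 21749/10333 + 35/93 = 2384312/960969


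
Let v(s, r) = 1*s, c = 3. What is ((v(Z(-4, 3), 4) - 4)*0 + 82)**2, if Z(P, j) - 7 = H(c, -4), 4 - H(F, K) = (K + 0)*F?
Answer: 6724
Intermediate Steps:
H(F, K) = 4 - F*K (H(F, K) = 4 - (K + 0)*F = 4 - K*F = 4 - F*K)
Z(P, j) = 23 (Z(P, j) = 7 + (4 - 1*3*(-4)) = 7 + (4 + 12) = 7 + 16 = 23)
v(s, r) = s
((v(Z(-4, 3), 4) - 4)*0 + 82)**2 = ((23 - 4)*0 + 82)**2 = (19*0 + 82)**2 = (0 + 82)**2 = 82**2 = 6724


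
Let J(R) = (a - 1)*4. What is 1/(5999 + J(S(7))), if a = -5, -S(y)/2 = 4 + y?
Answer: 1/5975 ≈ 0.00016736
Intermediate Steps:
S(y) = -8 - 2*y (S(y) = -2*(4 + y) = -8 - 2*y)
J(R) = -24 (J(R) = (-5 - 1)*4 = -6*4 = -24)
1/(5999 + J(S(7))) = 1/(5999 - 24) = 1/5975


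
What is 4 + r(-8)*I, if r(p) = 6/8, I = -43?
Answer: -113/4 ≈ -28.250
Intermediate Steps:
r(p) = ¾ (r(p) = 6*(⅛) = ¾)
4 + r(-8)*I = 4 + (¾)*(-43) = 4 - 129/4 = -113/4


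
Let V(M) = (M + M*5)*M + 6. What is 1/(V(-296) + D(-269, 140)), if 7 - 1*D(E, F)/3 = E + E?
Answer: 1/527337 ≈ 1.8963e-6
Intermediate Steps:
D(E, F) = 21 - 6*E (D(E, F) = 21 - 3*(E + E) = 21 - 6*E)
V(M) = 6 + 6*M² (V(M) = (M + 5*M)*M + 6 = (6*M)*M + 6 = 6*M² + 6 = 6 + 6*M²)
1/(V(-296) + D(-269, 140)) = 1/((6 + 6*(-296)²) + (21 - 6*(-269))) = 1/((6 + 6*87616) + (21 + 1614)) = 1/((6 + 525696) + 1635) = 1/(525702 + 1635) = 1/527337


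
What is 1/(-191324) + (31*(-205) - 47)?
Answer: -1224856249/191324 ≈ -6402.0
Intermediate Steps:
1/(-191324) + (31*(-205) - 47) = -1/191324 + (-6355 - 47) = -1/191324 - 6402 = -1224856249/191324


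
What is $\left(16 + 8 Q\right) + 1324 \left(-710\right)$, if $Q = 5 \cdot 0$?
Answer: $-940024$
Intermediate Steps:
$Q = 0$
$\left(16 + 8 Q\right) + 1324 \left(-710\right) = \left(16 + 8 \cdot 0\right) + 1324 \left(-710\right) = \left(16 + 0\right) - 940040 = 16 - 940040 = -940024$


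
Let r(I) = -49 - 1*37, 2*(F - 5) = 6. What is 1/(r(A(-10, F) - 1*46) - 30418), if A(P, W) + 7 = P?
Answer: -1/30504 ≈ -3.2783e-5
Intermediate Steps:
F = 8 (F = 5 + (1/2)*6 = 5 + 3 = 8)
A(P, W) = -7 + P
r(I) = -86 (r(I) = -49 - 37 = -86)
1/(r(A(-10, F) - 1*46) - 30418) = 1/(-86 - 30418) = 1/(-30504) = -1/30504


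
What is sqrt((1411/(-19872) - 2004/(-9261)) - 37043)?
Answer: I*sqrt(243903072949662)/81144 ≈ 192.47*I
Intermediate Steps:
sqrt((1411/(-19872) - 2004/(-9261)) - 37043) = sqrt((1411*(-1/19872) - 2004*(-1/9261)) - 37043) = sqrt((-1411/19872 + 668/3087) - 37043) = sqrt(990971/6816096 - 37043) = sqrt(-252487653157/6816096) = I*sqrt(243903072949662)/81144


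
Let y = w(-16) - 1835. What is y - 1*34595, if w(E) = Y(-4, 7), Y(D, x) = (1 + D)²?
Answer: -36421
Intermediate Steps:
w(E) = 9 (w(E) = (1 - 4)² = (-3)² = 9)
y = -1826 (y = 9 - 1835 = -1826)
y - 1*34595 = -1826 - 1*34595 = -1826 - 34595 = -36421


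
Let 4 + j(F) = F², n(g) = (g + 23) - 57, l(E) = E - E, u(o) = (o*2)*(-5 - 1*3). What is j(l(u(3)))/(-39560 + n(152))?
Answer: 2/19721 ≈ 0.00010141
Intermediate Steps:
u(o) = -16*o (u(o) = (2*o)*(-5 - 3) = (2*o)*(-8) = -16*o)
l(E) = 0
n(g) = -34 + g (n(g) = (23 + g) - 57 = -34 + g)
j(F) = -4 + F²
j(l(u(3)))/(-39560 + n(152)) = (-4 + 0²)/(-39560 + (-34 + 152)) = (-4 + 0)/(-39560 + 118) = -4/(-39442) = -4*(-1/39442) = 2/19721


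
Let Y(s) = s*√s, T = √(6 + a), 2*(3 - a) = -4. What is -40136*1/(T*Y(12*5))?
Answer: -5017*√165/2475 ≈ -26.038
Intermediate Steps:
a = 5 (a = 3 - ½*(-4) = 3 + 2 = 5)
T = √11 (T = √(6 + 5) = √11 ≈ 3.3166)
Y(s) = s^(3/2)
-40136*1/(T*Y(12*5)) = -40136*√165/19800 = -5017*√165/2475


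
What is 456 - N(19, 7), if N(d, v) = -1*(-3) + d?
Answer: 434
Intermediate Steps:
N(d, v) = 3 + d
456 - N(19, 7) = 456 - (3 + 19) = 456 - 1*22 = 456 - 22 = 434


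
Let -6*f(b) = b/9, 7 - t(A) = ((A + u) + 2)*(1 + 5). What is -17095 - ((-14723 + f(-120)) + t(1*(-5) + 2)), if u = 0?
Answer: -21485/9 ≈ -2387.2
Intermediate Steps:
t(A) = -5 - 6*A (t(A) = 7 - ((A + 0) + 2)*(1 + 5) = 7 - (A + 2)*6 = 7 - (2 + A)*6 = 7 - (12 + 6*A) = 7 + (-12 - 6*A) = -5 - 6*A)
f(b) = -b/54 (f(b) = -b/(6*9) = -b/54)
-17095 - ((-14723 + f(-120)) + t(1*(-5) + 2)) = -17095 - ((-14723 - 1/54*(-120)) + (-5 - 6*(1*(-5) + 2))) = -17095 - ((-14723 + 20/9) + (-5 - 6*(-5 + 2))) = -17095 - (-132487/9 + (-5 - 6*(-3))) = -17095 - (-132487/9 + (-5 + 18)) = -17095 - (-132487/9 + 13) = -17095 - 1*(-132370/9) = -17095 + 132370/9 = -21485/9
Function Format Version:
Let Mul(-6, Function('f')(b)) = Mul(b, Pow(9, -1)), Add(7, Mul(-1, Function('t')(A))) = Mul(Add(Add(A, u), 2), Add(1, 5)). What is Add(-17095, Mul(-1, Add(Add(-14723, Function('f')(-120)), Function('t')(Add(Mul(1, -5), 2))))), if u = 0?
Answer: Rational(-21485, 9) ≈ -2387.2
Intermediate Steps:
Function('t')(A) = Add(-5, Mul(-6, A)) (Function('t')(A) = Add(7, Mul(-1, Mul(Add(Add(A, 0), 2), Add(1, 5)))) = Add(7, Mul(-1, Mul(Add(A, 2), 6))) = Add(7, Mul(-1, Mul(Add(2, A), 6))) = Add(7, Mul(-1, Add(12, Mul(6, A)))) = Add(7, Add(-12, Mul(-6, A))) = Add(-5, Mul(-6, A)))
Function('f')(b) = Mul(Rational(-1, 54), b) (Function('f')(b) = Mul(Rational(-1, 6), Mul(b, Pow(9, -1))) = Mul(Rational(-1, 6), Mul(b, Rational(1, 9))) = Mul(Rational(-1, 6), Mul(Rational(1, 9), b)) = Mul(Rational(-1, 54), b))
Add(-17095, Mul(-1, Add(Add(-14723, Function('f')(-120)), Function('t')(Add(Mul(1, -5), 2))))) = Add(-17095, Mul(-1, Add(Add(-14723, Mul(Rational(-1, 54), -120)), Add(-5, Mul(-6, Add(Mul(1, -5), 2)))))) = Add(-17095, Mul(-1, Add(Add(-14723, Rational(20, 9)), Add(-5, Mul(-6, Add(-5, 2)))))) = Add(-17095, Mul(-1, Add(Rational(-132487, 9), Add(-5, Mul(-6, -3))))) = Add(-17095, Mul(-1, Add(Rational(-132487, 9), Add(-5, 18)))) = Add(-17095, Mul(-1, Add(Rational(-132487, 9), 13))) = Add(-17095, Mul(-1, Rational(-132370, 9))) = Add(-17095, Rational(132370, 9)) = Rational(-21485, 9)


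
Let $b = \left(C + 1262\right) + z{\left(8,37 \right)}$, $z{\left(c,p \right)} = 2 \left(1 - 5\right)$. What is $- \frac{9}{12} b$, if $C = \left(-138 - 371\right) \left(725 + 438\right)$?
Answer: $\frac{1772139}{4} \approx 4.4304 \cdot 10^{5}$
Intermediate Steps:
$z{\left(c,p \right)} = -8$ ($z{\left(c,p \right)} = 2 \left(-4\right) = -8$)
$C = -591967$ ($C = \left(-509\right) 1163 = -591967$)
$b = -590713$ ($b = \left(-591967 + 1262\right) - 8 = -590705 - 8 = -590713$)
$- \frac{9}{12} b = - \frac{9}{12} \left(-590713\right) = \left(-9\right) \frac{1}{12} \left(-590713\right) = \left(- \frac{3}{4}\right) \left(-590713\right) = \frac{1772139}{4}$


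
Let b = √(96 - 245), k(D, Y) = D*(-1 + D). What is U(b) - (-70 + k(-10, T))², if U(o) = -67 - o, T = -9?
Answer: -1667 - I*√149 ≈ -1667.0 - 12.207*I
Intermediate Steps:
b = I*√149 (b = √(-149) = I*√149 ≈ 12.207*I)
U(b) - (-70 + k(-10, T))² = (-67 - I*√149) - (-70 - 10*(-1 - 10))² = (-67 - I*√149) - (-70 - 10*(-11))² = (-67 - I*√149) - (-70 + 110)² = (-67 - I*√149) - 1*40² = (-67 - I*√149) - 1*1600 = (-67 - I*√149) - 1600 = -1667 - I*√149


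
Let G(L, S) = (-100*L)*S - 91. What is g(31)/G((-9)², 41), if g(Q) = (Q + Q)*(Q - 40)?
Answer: 558/332191 ≈ 0.0016798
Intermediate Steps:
G(L, S) = -91 - 100*L*S (G(L, S) = -100*L*S - 91 = -91 - 100*L*S)
g(Q) = 2*Q*(-40 + Q) (g(Q) = (2*Q)*(-40 + Q) = 2*Q*(-40 + Q))
g(31)/G((-9)², 41) = (2*31*(-40 + 31))/(-91 - 100*(-9)²*41) = (2*31*(-9))/(-91 - 100*81*41) = -558/(-91 - 332100) = -558/(-332191) = -558*(-1/332191) = 558/332191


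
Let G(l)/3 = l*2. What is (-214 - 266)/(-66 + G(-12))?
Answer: 80/23 ≈ 3.4783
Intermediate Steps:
G(l) = 6*l (G(l) = 3*(l*2) = 3*(2*l) = 6*l)
(-214 - 266)/(-66 + G(-12)) = (-214 - 266)/(-66 + 6*(-12)) = -480/(-66 - 72) = -480/(-138) = -480*(-1/138) = 80/23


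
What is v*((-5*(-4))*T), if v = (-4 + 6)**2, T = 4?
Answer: 320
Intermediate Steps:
v = 4 (v = 2**2 = 4)
v*((-5*(-4))*T) = 4*(-5*(-4)*4) = 4*(20*4) = 4*80 = 320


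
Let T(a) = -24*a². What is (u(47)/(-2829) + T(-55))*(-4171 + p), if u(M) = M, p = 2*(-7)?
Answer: 286512698565/943 ≈ 3.0383e+8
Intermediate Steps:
p = -14
(u(47)/(-2829) + T(-55))*(-4171 + p) = (47/(-2829) - 24*(-55)²)*(-4171 - 14) = (47*(-1/2829) - 24*3025)*(-4185) = (-47/2829 - 72600)*(-4185) = -205385447/2829*(-4185) = 286512698565/943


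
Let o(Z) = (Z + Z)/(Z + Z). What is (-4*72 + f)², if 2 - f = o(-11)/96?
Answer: 753886849/9216 ≈ 81802.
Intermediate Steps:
o(Z) = 1 (o(Z) = (2*Z)/((2*Z)) = (2*Z)*(1/(2*Z)) = 1)
f = 191/96 (f = 2 - 1/96 = 191/96 ≈ 1.9896)
(-4*72 + f)² = (-4*72 + 191/96)² = (-288 + 191/96)² = (-27457/96)² = 753886849/9216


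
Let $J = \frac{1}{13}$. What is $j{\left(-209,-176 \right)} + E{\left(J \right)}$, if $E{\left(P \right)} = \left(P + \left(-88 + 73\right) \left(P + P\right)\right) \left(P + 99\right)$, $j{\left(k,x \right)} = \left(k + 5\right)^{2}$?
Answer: $\frac{6995752}{169} \approx 41395.0$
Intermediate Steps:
$j{\left(k,x \right)} = \left(5 + k\right)^{2}$
$J = \frac{1}{13} \approx 0.076923$
$E{\left(P \right)} = - 29 P \left(99 + P\right)$ ($E{\left(P \right)} = \left(P - 15 \cdot 2 P\right) \left(99 + P\right) = \left(P - 30 P\right) \left(99 + P\right) = - 29 P \left(99 + P\right)$)
$j{\left(-209,-176 \right)} + E{\left(J \right)} = \left(5 - 209\right)^{2} - \frac{29 \left(99 + \frac{1}{13}\right)}{13} = \left(-204\right)^{2} - \frac{29}{13} \cdot \frac{1288}{13} = 41616 - \frac{37352}{169} = \frac{6995752}{169}$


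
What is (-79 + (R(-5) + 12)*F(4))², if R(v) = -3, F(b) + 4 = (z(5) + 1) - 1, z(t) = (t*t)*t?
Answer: 1020100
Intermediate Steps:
z(t) = t³ (z(t) = t²*t = t³)
F(b) = 121 (F(b) = -4 + ((5³ + 1) - 1) = -4 + ((125 + 1) - 1) = -4 + (126 - 1) = -4 + 125 = 121)
(-79 + (R(-5) + 12)*F(4))² = (-79 + (-3 + 12)*121)² = (-79 + 9*121)² = (-79 + 1089)² = 1010² = 1020100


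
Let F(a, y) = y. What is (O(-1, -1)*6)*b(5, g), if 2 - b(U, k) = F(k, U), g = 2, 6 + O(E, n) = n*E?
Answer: 90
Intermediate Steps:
O(E, n) = -6 + E*n (O(E, n) = -6 + n*E = -6 + E*n)
b(U, k) = 2 - U
(O(-1, -1)*6)*b(5, g) = ((-6 - 1*(-1))*6)*(2 - 1*5) = ((-6 + 1)*6)*(2 - 5) = -5*6*(-3) = -30*(-3) = 90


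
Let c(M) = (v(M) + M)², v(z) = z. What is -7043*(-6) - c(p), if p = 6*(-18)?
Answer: -4398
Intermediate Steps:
p = -108
c(M) = 4*M² (c(M) = (M + M)² = (2*M)² = 4*M²)
-7043*(-6) - c(p) = -7043*(-6) - 4*(-108)² = 42258 - 4*11664 = 42258 - 1*46656 = 42258 - 46656 = -4398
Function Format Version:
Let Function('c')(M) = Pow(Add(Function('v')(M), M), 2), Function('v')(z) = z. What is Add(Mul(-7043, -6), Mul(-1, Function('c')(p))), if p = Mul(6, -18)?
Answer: -4398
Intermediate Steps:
p = -108
Function('c')(M) = Mul(4, Pow(M, 2)) (Function('c')(M) = Pow(Add(M, M), 2) = Pow(Mul(2, M), 2) = Mul(4, Pow(M, 2)))
Add(Mul(-7043, -6), Mul(-1, Function('c')(p))) = Add(Mul(-7043, -6), Mul(-1, Mul(4, Pow(-108, 2)))) = Add(42258, Mul(-1, Mul(4, 11664))) = Add(42258, Mul(-1, 46656)) = Add(42258, -46656) = -4398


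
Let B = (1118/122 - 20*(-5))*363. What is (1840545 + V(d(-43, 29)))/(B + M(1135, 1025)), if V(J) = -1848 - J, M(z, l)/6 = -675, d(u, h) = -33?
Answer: 37387510/723389 ≈ 51.684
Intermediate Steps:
M(z, l) = -4050 (M(z, l) = 6*(-675) = -4050)
B = 2417217/61 (B = (1118*(1/122) + 100)*363 = (559/61 + 100)*363 = (6659/61)*363 = 2417217/61 ≈ 39627.)
(1840545 + V(d(-43, 29)))/(B + M(1135, 1025)) = (1840545 + (-1848 - 1*(-33)))/(2417217/61 - 4050) = (1840545 + (-1848 + 33))/(2170167/61) = (1840545 - 1815)*(61/2170167) = 1838730*(61/2170167) = 37387510/723389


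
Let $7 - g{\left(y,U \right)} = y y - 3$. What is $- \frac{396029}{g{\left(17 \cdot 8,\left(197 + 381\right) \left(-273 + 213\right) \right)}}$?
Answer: $\frac{396029}{18486} \approx 21.423$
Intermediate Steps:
$g{\left(y,U \right)} = 10 - y^{2}$ ($g{\left(y,U \right)} = 7 - \left(y y - 3\right) = 7 - \left(y^{2} - 3\right) = 7 - \left(-3 + y^{2}\right) = 10 - y^{2}$)
$- \frac{396029}{g{\left(17 \cdot 8,\left(197 + 381\right) \left(-273 + 213\right) \right)}} = - \frac{396029}{10 - \left(17 \cdot 8\right)^{2}} = - \frac{396029}{10 - 136^{2}} = - \frac{396029}{10 - 18496} = - \frac{396029}{-18486} = \left(-396029\right) \left(- \frac{1}{18486}\right) = \frac{396029}{18486}$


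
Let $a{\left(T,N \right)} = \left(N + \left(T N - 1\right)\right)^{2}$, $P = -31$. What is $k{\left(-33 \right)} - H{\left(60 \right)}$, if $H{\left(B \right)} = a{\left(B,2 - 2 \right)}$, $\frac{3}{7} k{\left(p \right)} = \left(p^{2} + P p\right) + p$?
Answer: $4850$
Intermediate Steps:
$a{\left(T,N \right)} = \left(-1 + N + N T\right)^{2}$ ($a{\left(T,N \right)} = \left(N + \left(N T - 1\right)\right)^{2} = \left(N + \left(-1 + N T\right)\right)^{2} = \left(-1 + N + N T\right)^{2}$)
$k{\left(p \right)} = - 70 p + \frac{7 p^{2}}{3}$ ($k{\left(p \right)} = \frac{7 \left(\left(p^{2} - 31 p\right) + p\right)}{3} = \frac{7 \left(p^{2} - 30 p\right)}{3} = - 70 p + \frac{7 p^{2}}{3}$)
$H{\left(B \right)} = 1$ ($H{\left(B \right)} = \left(-1 + \left(2 - 2\right) + \left(2 - 2\right) B\right)^{2} = \left(-1 + 0 + 0 B\right)^{2} = \left(-1 + 0 + 0\right)^{2} = \left(-1\right)^{2} = 1$)
$k{\left(-33 \right)} - H{\left(60 \right)} = \frac{7}{3} \left(-33\right) \left(-30 - 33\right) - 1 = \frac{7}{3} \left(-33\right) \left(-63\right) - 1 = 4851 - 1 = 4850$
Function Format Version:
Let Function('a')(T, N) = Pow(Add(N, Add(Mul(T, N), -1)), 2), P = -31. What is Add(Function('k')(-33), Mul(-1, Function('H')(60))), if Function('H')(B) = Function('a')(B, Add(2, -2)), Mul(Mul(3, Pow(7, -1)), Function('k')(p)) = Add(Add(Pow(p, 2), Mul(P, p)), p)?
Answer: 4850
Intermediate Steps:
Function('a')(T, N) = Pow(Add(-1, N, Mul(N, T)), 2) (Function('a')(T, N) = Pow(Add(N, Add(Mul(N, T), -1)), 2) = Pow(Add(N, Add(-1, Mul(N, T))), 2) = Pow(Add(-1, N, Mul(N, T)), 2))
Function('k')(p) = Add(Mul(-70, p), Mul(Rational(7, 3), Pow(p, 2))) (Function('k')(p) = Mul(Rational(7, 3), Add(Add(Pow(p, 2), Mul(-31, p)), p)) = Mul(Rational(7, 3), Add(Pow(p, 2), Mul(-30, p))) = Add(Mul(-70, p), Mul(Rational(7, 3), Pow(p, 2))))
Function('H')(B) = 1 (Function('H')(B) = Pow(Add(-1, Add(2, -2), Mul(Add(2, -2), B)), 2) = Pow(Add(-1, 0, Mul(0, B)), 2) = Pow(Add(-1, 0, 0), 2) = Pow(-1, 2) = 1)
Add(Function('k')(-33), Mul(-1, Function('H')(60))) = Add(Mul(Rational(7, 3), -33, Add(-30, -33)), Mul(-1, 1)) = Add(Mul(Rational(7, 3), -33, -63), -1) = Add(4851, -1) = 4850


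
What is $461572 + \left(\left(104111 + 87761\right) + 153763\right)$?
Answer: $807207$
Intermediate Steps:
$461572 + \left(\left(104111 + 87761\right) + 153763\right) = 461572 + \left(191872 + 153763\right) = 461572 + 345635 = 807207$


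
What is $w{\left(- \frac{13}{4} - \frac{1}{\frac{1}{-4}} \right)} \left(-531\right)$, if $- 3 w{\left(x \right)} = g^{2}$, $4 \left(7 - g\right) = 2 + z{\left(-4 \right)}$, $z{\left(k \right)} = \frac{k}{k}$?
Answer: $\frac{110625}{16} \approx 6914.1$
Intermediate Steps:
$z{\left(k \right)} = 1$
$g = \frac{25}{4}$ ($g = 7 - \frac{2 + 1}{4} = 7 - \frac{3}{4} = \frac{25}{4} \approx 6.25$)
$w{\left(x \right)} = - \frac{625}{48}$ ($w{\left(x \right)} = - \frac{\left(\frac{25}{4}\right)^{2}}{3} = \left(- \frac{1}{3}\right) \frac{625}{16} = - \frac{625}{48}$)
$w{\left(- \frac{13}{4} - \frac{1}{\frac{1}{-4}} \right)} \left(-531\right) = \left(- \frac{625}{48}\right) \left(-531\right) = \frac{110625}{16}$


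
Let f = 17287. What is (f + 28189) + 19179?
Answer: 64655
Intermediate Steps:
(f + 28189) + 19179 = (17287 + 28189) + 19179 = 45476 + 19179 = 64655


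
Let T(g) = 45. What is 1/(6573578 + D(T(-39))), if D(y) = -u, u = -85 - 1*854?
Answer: 1/6574517 ≈ 1.5210e-7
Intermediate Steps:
u = -939 (u = -85 - 854 = -939)
D(y) = 939 (D(y) = -1*(-939) = 939)
1/(6573578 + D(T(-39))) = 1/(6573578 + 939) = 1/6574517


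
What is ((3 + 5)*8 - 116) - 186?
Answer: -238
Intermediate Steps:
((3 + 5)*8 - 116) - 186 = (8*8 - 116) - 186 = (64 - 116) - 186 = -52 - 186 = -238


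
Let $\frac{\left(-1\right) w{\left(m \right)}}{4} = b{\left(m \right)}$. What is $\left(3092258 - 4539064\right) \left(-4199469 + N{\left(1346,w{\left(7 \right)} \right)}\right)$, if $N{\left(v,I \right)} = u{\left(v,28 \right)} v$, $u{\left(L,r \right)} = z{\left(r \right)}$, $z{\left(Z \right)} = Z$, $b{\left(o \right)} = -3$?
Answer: $6021289721486$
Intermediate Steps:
$u{\left(L,r \right)} = r$
$w{\left(m \right)} = 12$ ($w{\left(m \right)} = \left(-4\right) \left(-3\right) = 12$)
$N{\left(v,I \right)} = 28 v$
$\left(3092258 - 4539064\right) \left(-4199469 + N{\left(1346,w{\left(7 \right)} \right)}\right) = \left(3092258 - 4539064\right) \left(-4199469 + 28 \cdot 1346\right) = - 1446806 \left(-4199469 + 37688\right) = \left(-1446806\right) \left(-4161781\right) = 6021289721486$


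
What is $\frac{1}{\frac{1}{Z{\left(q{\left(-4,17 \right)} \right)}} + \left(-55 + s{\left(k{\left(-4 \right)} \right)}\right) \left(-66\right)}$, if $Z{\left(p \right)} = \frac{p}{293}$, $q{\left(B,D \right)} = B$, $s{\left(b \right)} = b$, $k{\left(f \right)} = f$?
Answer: $\frac{4}{15283} \approx 0.00026173$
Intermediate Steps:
$Z{\left(p \right)} = \frac{p}{293}$ ($Z{\left(p \right)} = p \frac{1}{293} = \frac{p}{293}$)
$\frac{1}{\frac{1}{Z{\left(q{\left(-4,17 \right)} \right)}} + \left(-55 + s{\left(k{\left(-4 \right)} \right)}\right) \left(-66\right)} = \frac{1}{\frac{1}{\frac{1}{293} \left(-4\right)} + \left(-55 - 4\right) \left(-66\right)} = \frac{1}{\frac{1}{- \frac{4}{293}} - -3894} = \frac{1}{- \frac{293}{4} + 3894} = \frac{1}{\frac{15283}{4}} = \frac{4}{15283}$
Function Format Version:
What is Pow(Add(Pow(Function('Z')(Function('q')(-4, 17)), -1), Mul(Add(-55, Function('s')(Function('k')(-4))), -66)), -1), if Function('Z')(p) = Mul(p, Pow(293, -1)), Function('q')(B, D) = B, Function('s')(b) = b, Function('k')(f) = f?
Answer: Rational(4, 15283) ≈ 0.00026173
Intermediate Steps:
Function('Z')(p) = Mul(Rational(1, 293), p) (Function('Z')(p) = Mul(p, Rational(1, 293)) = Mul(Rational(1, 293), p))
Pow(Add(Pow(Function('Z')(Function('q')(-4, 17)), -1), Mul(Add(-55, Function('s')(Function('k')(-4))), -66)), -1) = Pow(Add(Pow(Mul(Rational(1, 293), -4), -1), Mul(Add(-55, -4), -66)), -1) = Pow(Add(Pow(Rational(-4, 293), -1), Mul(-59, -66)), -1) = Pow(Add(Rational(-293, 4), 3894), -1) = Pow(Rational(15283, 4), -1) = Rational(4, 15283)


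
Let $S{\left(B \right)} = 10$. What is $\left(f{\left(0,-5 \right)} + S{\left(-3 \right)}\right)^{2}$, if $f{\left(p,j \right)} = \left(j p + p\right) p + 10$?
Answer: $400$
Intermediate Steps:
$f{\left(p,j \right)} = 10 + p \left(p + j p\right)$ ($f{\left(p,j \right)} = \left(p + j p\right) p + 10 = p \left(p + j p\right) + 10 = 10 + p \left(p + j p\right)$)
$\left(f{\left(0,-5 \right)} + S{\left(-3 \right)}\right)^{2} = \left(\left(10 + 0^{2} - 5 \cdot 0^{2}\right) + 10\right)^{2} = \left(\left(10 + 0 - 0\right) + 10\right)^{2} = \left(\left(10 + 0 + 0\right) + 10\right)^{2} = \left(10 + 10\right)^{2} = 20^{2} = 400$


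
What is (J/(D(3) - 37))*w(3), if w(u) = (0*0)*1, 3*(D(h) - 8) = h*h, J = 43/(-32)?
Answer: 0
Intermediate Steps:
J = -43/32 (J = 43*(-1/32) = -43/32 ≈ -1.3438)
D(h) = 8 + h²/3 (D(h) = 8 + (h*h)/3 = 8 + h²/3)
w(u) = 0 (w(u) = 0*1 = 0)
(J/(D(3) - 37))*w(3) = -43/(32*((8 + (⅓)*3²) - 37))*0 = -43/(32*((8 + (⅓)*9) - 37))*0 = -43/(32*((8 + 3) - 37))*0 = -43/(32*(11 - 37))*0 = -43/32/(-26)*0 = -43/32*(-1/26)*0 = (43/832)*0 = 0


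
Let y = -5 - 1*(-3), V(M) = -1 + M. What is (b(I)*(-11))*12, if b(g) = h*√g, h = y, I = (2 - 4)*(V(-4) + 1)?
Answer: 528*√2 ≈ 746.71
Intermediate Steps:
I = 8 (I = (2 - 4)*((-1 - 4) + 1) = -2*(-5 + 1) = -2*(-4) = 8)
y = -2 (y = -5 + 3 = -2)
h = -2
b(g) = -2*√g
(b(I)*(-11))*12 = (-4*√2*(-11))*12 = (44*√2)*12 = 528*√2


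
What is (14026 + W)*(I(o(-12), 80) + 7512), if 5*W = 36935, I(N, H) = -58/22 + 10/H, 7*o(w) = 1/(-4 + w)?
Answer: 14150459855/88 ≈ 1.6080e+8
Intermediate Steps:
o(w) = 1/(7*(-4 + w))
I(N, H) = -29/11 + 10/H (I(N, H) = -58*1/22 + 10/H = -29/11 + 10/H)
W = 7387 (W = (⅕)*36935 = 7387)
(14026 + W)*(I(o(-12), 80) + 7512) = (14026 + 7387)*((-29/11 + 10/80) + 7512) = 21413*((-29/11 + 10*(1/80)) + 7512) = 21413*((-29/11 + ⅛) + 7512) = 21413*(-221/88 + 7512) = 21413*(660835/88) = 14150459855/88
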